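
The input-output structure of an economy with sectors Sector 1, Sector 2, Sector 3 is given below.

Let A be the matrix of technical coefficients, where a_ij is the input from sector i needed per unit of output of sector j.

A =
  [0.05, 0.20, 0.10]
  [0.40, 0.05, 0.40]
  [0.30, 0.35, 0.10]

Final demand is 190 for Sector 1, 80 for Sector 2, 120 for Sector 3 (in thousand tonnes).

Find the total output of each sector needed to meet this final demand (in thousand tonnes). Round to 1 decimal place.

x_1 = 321.9, x_2 = 383.9, x_3 = 389.9

I − A =
  [   0.95    -0.20    -0.10]
  [  -0.40     0.95    -0.40]
  [  -0.30    -0.35     0.90]
Cofactors of I−A, C_ij = (−1)^(i+j)·(minor ij) (rows/columns in the sector order above):
  C_11 = (0.95)(0.90) − (-0.40)(-0.35) = 0.7150
  C_12 = −[(-0.40)(0.90) − (-0.40)(-0.30)] = 0.4800
  C_13 = (-0.40)(-0.35) − (0.95)(-0.30) = 0.4250
  C_21 = −[(-0.20)(0.90) − (-0.10)(-0.35)] = 0.2150
  C_22 = (0.95)(0.90) − (-0.10)(-0.30) = 0.8250
  C_23 = −[(0.95)(-0.35) − (-0.20)(-0.30)] = 0.3925
  C_31 = (-0.20)(-0.40) − (-0.10)(0.95) = 0.1750
  C_32 = −[(0.95)(-0.40) − (-0.10)(-0.40)] = 0.4200
  C_33 = (0.95)(0.95) − (-0.20)(-0.40) = 0.8225
det(I−A) = Σ_j (I−A)_1j·C_1j = (0.95)(0.7150) + (-0.20)(0.4800) + (-0.10)(0.4250) = 0.54075
adj(I−A) = Cᵀ =
  [ 0.7150   0.2150   0.1750]
  [ 0.4800   0.8250   0.4200]
  [ 0.4250   0.3925   0.8225]
(I − A)⁻¹ = adj(I−A) / det(I−A) ≈
  [   1.3222     0.3976     0.3236]
  [   0.8877     1.5257     0.7767]
  [   0.7859     0.7258     1.5210]
x = (I − A)⁻¹ d = adj(I−A)·d / det(I−A), with det(I−A) = 0.54075:
  x_1 = (0.7150·190 + 0.2150·80 + 0.1750·120) / 0.54075 = 174.05 / 0.54075 ≈ 321.9
  x_2 = (0.4800·190 + 0.8250·80 + 0.4200·120) / 0.54075 = 207.60 / 0.54075 ≈ 383.9
  x_3 = (0.4250·190 + 0.3925·80 + 0.8225·120) / 0.54075 = 210.85 / 0.54075 ≈ 389.9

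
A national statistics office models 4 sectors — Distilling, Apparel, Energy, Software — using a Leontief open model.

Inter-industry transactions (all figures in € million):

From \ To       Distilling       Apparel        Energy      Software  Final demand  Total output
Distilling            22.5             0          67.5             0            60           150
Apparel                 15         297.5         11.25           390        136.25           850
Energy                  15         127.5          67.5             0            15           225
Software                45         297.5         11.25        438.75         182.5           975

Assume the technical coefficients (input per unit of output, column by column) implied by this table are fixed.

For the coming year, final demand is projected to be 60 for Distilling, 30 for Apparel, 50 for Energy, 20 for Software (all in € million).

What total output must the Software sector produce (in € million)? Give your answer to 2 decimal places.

Technical coefficients a_ij = z_ij / X_j:
  a_11 = 22.5/150 = 0.15, a_21 = 15/150 = 0.10, a_31 = 15/150 = 0.10, a_41 = 45/150 = 0.30
  a_12 = 0/850 = 0.00, a_22 = 297.5/850 = 0.35, a_32 = 127.5/850 = 0.15, a_42 = 297.5/850 = 0.35
  a_13 = 67.5/225 = 0.30, a_23 = 11.25/225 = 0.05, a_33 = 67.5/225 = 0.30, a_43 = 11.25/225 = 0.05
  a_14 = 0/975 = 0.00, a_24 = 390/975 = 0.40, a_34 = 0/975 = 0.00, a_44 = 438.75/975 = 0.45
I − A =
  [   0.85     0.00    -0.30     0.00]
  [  -0.10     0.65    -0.05    -0.40]
  [  -0.10    -0.15     0.70     0.00]
  [  -0.30    -0.35    -0.05     0.55]
Compute the cofactors C_ij = (−1)^(i+j)·(3×3 minor ij) of I−A; the adjugate is their transpose:
adj(I−A) = Cᵀ =
  [ 0.145125   0.024750   0.065250   0.018000]
  [ 0.127250   0.310750   0.092875   0.226000]
  [ 0.048000   0.070125   0.184875   0.051000]
  [ 0.164500   0.217625   0.111500   0.356375]
det(I−A) = Σ_j (I−A)_1j·C_1j = (0.85)(0.145125) + (0.00)(0.127250) + (-0.30)(0.048000) + (0.00)(0.164500) = 0.10895625
(I − A)⁻¹ = adj(I−A) / det(I−A) ≈
  [   1.3320     0.2272     0.5989     0.1652]
  [   1.1679     2.8521     0.8524     2.0742]
  [   0.4405     0.6436     1.6968     0.4681]
  [   1.5098     1.9974     1.0233     3.2708]
x = (I − A)⁻¹ d = adj(I−A)·d / det(I−A), with det(I−A) = 0.10895625:
  x_1 = (0.145125·60 + 0.024750·30 + 0.065250·50 + 0.018000·20) / 0.10895625 = 13.0725 / 0.10895625 ≈ 119.98
  x_2 = (0.127250·60 + 0.310750·30 + 0.092875·50 + 0.226000·20) / 0.10895625 = 26.12125 / 0.10895625 ≈ 239.74
  x_3 = (0.048000·60 + 0.070125·30 + 0.184875·50 + 0.051000·20) / 0.10895625 = 15.2475 / 0.10895625 ≈ 139.94
  x_4 = (0.164500·60 + 0.217625·30 + 0.111500·50 + 0.356375·20) / 0.10895625 = 29.10125 / 0.10895625 ≈ 267.09

x_4 = 267.09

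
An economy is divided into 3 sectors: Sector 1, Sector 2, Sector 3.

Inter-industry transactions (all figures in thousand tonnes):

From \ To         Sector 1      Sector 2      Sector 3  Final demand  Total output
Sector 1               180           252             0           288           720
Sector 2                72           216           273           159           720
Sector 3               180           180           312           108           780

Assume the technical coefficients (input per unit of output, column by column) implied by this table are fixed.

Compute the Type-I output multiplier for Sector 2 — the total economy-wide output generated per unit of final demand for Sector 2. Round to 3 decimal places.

Technical coefficients a_ij = z_ij / X_j:
  a_11 = 180/720 = 0.25, a_21 = 72/720 = 0.10, a_31 = 180/720 = 0.25
  a_12 = 252/720 = 0.35, a_22 = 216/720 = 0.30, a_32 = 180/720 = 0.25
  a_13 = 0/780 = 0.00, a_23 = 273/780 = 0.35, a_33 = 312/780 = 0.40
I − A =
  [   0.75    -0.35     0.00]
  [  -0.10     0.70    -0.35]
  [  -0.25    -0.25     0.60]
Cofactors of I−A, C_ij = (−1)^(i+j)·(minor ij) (rows/columns in the sector order above):
  C_11 = (0.70)(0.60) − (-0.35)(-0.25) = 0.3325
  C_12 = −[(-0.10)(0.60) − (-0.35)(-0.25)] = 0.1475
  C_13 = (-0.10)(-0.25) − (0.70)(-0.25) = 0.2000
  C_21 = −[(-0.35)(0.60) − (0.00)(-0.25)] = 0.2100
  C_22 = (0.75)(0.60) − (0.00)(-0.25) = 0.4500
  C_23 = −[(0.75)(-0.25) − (-0.35)(-0.25)] = 0.2750
  C_31 = (-0.35)(-0.35) − (0.00)(0.70) = 0.1225
  C_32 = −[(0.75)(-0.35) − (0.00)(-0.10)] = 0.2625
  C_33 = (0.75)(0.70) − (-0.35)(-0.10) = 0.4900
det(I−A) = Σ_j (I−A)_1j·C_1j = (0.75)(0.3325) + (-0.35)(0.1475) + (0.00)(0.2000) = 0.19775
adj(I−A) = Cᵀ =
  [ 0.3325   0.2100   0.1225]
  [ 0.1475   0.4500   0.2625]
  [ 0.2000   0.2750   0.4900]
(I − A)⁻¹ = adj(I−A) / det(I−A) ≈
  [   1.6814     1.0619     0.6195]
  [   0.7459     2.2756     1.3274]
  [   1.0114     1.3906     2.4779]
The output multiplier for sector j is the column-j sum of the Leontief inverse (I − A)⁻¹ = adj(I−A) / det(I−A).
Column 2 of adj(I−A): (0.2100, 0.4500, 0.2750); det(I−A) = 0.19775.
m_2 = (0.2100 + 0.4500 + 0.2750) / 0.19775 = 0.935 / 0.19775 ≈ 4.728.

m_2 = 4.728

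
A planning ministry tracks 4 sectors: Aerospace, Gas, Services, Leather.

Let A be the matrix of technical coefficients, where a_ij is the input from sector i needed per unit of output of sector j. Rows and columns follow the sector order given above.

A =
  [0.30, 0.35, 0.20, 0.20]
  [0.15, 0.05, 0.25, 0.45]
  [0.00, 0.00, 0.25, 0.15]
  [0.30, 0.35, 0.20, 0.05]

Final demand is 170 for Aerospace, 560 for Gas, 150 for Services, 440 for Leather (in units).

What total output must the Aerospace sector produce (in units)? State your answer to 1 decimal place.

I − A =
  [   0.70    -0.35    -0.20    -0.20]
  [  -0.15     0.95    -0.25    -0.45]
  [   0.00     0.00     0.75    -0.15]
  [  -0.30    -0.35    -0.20     0.95]
Compute the cofactors C_ij = (−1)^(i+j)·(3×3 minor ij) of I−A; the adjugate is their transpose:
adj(I−A) = Cᵀ =
  [ 0.517125   0.301875   0.319125   0.302250]
  [ 0.214875   0.423750   0.275750   0.289500]
  [ 0.050625   0.052500   0.356875   0.091875]
  [ 0.253125   0.262500   0.277500   0.459375]
det(I−A) = Σ_j (I−A)_1j·C_1j = (0.70)(0.517125) + (-0.35)(0.214875) + (-0.20)(0.050625) + (-0.20)(0.253125) = 0.22603125
(I − A)⁻¹ = adj(I−A) / det(I−A) ≈
  [   2.2878     1.3355     1.4119     1.3372]
  [   0.9506     1.8747     1.2200     1.2808]
  [   0.2240     0.2323     1.5789     0.4065]
  [   1.1199     1.1613     1.2277     2.0324]
x = (I − A)⁻¹ d = adj(I−A)·d / det(I−A), with det(I−A) = 0.22603125:
  x_1 = (0.517125·170 + 0.301875·560 + 0.319125·150 + 0.302250·440) / 0.22603125 = 437.82 / 0.22603125 ≈ 1937.0
  x_2 = (0.214875·170 + 0.423750·560 + 0.275750·150 + 0.289500·440) / 0.22603125 = 442.57125 / 0.22603125 ≈ 1958.0
  x_3 = (0.050625·170 + 0.052500·560 + 0.356875·150 + 0.091875·440) / 0.22603125 = 131.9625 / 0.22603125 ≈ 583.8
  x_4 = (0.253125·170 + 0.262500·560 + 0.277500·150 + 0.459375·440) / 0.22603125 = 433.78125 / 0.22603125 ≈ 1919.1

x_1 = 1937.0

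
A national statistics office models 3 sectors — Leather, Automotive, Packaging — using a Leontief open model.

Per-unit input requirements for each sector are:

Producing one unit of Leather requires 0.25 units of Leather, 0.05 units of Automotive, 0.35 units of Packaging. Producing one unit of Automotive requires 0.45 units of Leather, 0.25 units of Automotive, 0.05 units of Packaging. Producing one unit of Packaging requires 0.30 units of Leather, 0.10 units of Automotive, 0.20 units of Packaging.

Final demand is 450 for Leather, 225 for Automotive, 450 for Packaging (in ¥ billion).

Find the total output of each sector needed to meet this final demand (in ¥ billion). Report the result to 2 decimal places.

I − A =
  [   0.75    -0.45    -0.30]
  [  -0.05     0.75    -0.10]
  [  -0.35    -0.05     0.80]
Cofactors of I−A, C_ij = (−1)^(i+j)·(minor ij) (rows/columns in the sector order above):
  C_11 = (0.75)(0.80) − (-0.10)(-0.05) = 0.5950
  C_12 = −[(-0.05)(0.80) − (-0.10)(-0.35)] = 0.0750
  C_13 = (-0.05)(-0.05) − (0.75)(-0.35) = 0.2650
  C_21 = −[(-0.45)(0.80) − (-0.30)(-0.05)] = 0.3750
  C_22 = (0.75)(0.80) − (-0.30)(-0.35) = 0.4950
  C_23 = −[(0.75)(-0.05) − (-0.45)(-0.35)] = 0.1950
  C_31 = (-0.45)(-0.10) − (-0.30)(0.75) = 0.2700
  C_32 = −[(0.75)(-0.10) − (-0.30)(-0.05)] = 0.0900
  C_33 = (0.75)(0.75) − (-0.45)(-0.05) = 0.5400
det(I−A) = Σ_j (I−A)_1j·C_1j = (0.75)(0.5950) + (-0.45)(0.0750) + (-0.30)(0.2650) = 0.3330
adj(I−A) = Cᵀ =
  [ 0.5950   0.3750   0.2700]
  [ 0.0750   0.4950   0.0900]
  [ 0.2650   0.1950   0.5400]
(I − A)⁻¹ = adj(I−A) / det(I−A) ≈
  [   1.7868     1.1261     0.8108]
  [   0.2252     1.4865     0.2703]
  [   0.7958     0.5856     1.6216]
x = (I − A)⁻¹ d = adj(I−A)·d / det(I−A), with det(I−A) = 0.3330:
  x_1 = (0.5950·450 + 0.3750·225 + 0.2700·450) / 0.3330 = 473.625 / 0.3330 ≈ 1422.30
  x_2 = (0.0750·450 + 0.4950·225 + 0.0900·450) / 0.3330 = 185.625 / 0.3330 ≈ 557.43
  x_3 = (0.2650·450 + 0.1950·225 + 0.5400·450) / 0.3330 = 406.125 / 0.3330 ≈ 1219.59

x_1 = 1422.30, x_2 = 557.43, x_3 = 1219.59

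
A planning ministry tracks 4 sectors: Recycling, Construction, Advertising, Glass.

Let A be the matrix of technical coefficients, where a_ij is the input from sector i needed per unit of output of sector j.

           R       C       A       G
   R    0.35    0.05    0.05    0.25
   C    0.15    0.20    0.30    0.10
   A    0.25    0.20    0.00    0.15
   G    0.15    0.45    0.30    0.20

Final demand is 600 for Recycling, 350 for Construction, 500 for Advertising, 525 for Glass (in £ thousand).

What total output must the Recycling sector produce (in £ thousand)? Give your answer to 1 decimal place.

I − A =
  [   0.65    -0.05    -0.05    -0.25]
  [  -0.15     0.80    -0.30    -0.10]
  [  -0.25    -0.20     1.00    -0.15]
  [  -0.15    -0.45    -0.30     0.80]
Compute the cofactors C_ij = (−1)^(i+j)·(3×3 minor ij) of I−A; the adjugate is their transpose:
adj(I−A) = Cᵀ =
  [ 0.484750   0.176625   0.137000   0.199250]
  [ 0.202500   0.423375   0.182250   0.150375]
  [ 0.203875   0.179625   0.333125   0.148625]
  [ 0.281250   0.338625   0.253125   0.458250]
det(I−A) = Σ_j (I−A)_1j·C_1j = (0.65)(0.484750) + (-0.05)(0.202500) + (-0.05)(0.203875) + (-0.25)(0.281250) = 0.22445625
(I − A)⁻¹ = adj(I−A) / det(I−A) ≈
  [   2.1597     0.7869     0.6104     0.8877]
  [   0.9022     1.8862     0.8120     0.6700]
  [   0.9083     0.8003     1.4841     0.6622]
  [   1.2530     1.5086     1.1277     2.0416]
x = (I − A)⁻¹ d = adj(I−A)·d / det(I−A), with det(I−A) = 0.22445625:
  x_R = (0.484750·600 + 0.176625·350 + 0.137000·500 + 0.199250·525) / 0.22445625 = 525.775 / 0.22445625 ≈ 2342.4
  x_C = (0.202500·600 + 0.423375·350 + 0.182250·500 + 0.150375·525) / 0.22445625 = 439.753125 / 0.22445625 ≈ 1959.2
  x_A = (0.203875·600 + 0.179625·350 + 0.333125·500 + 0.148625·525) / 0.22445625 = 429.784375 / 0.22445625 ≈ 1914.8
  x_G = (0.281250·600 + 0.338625·350 + 0.253125·500 + 0.458250·525) / 0.22445625 = 654.4125 / 0.22445625 ≈ 2915.5

x_R = 2342.4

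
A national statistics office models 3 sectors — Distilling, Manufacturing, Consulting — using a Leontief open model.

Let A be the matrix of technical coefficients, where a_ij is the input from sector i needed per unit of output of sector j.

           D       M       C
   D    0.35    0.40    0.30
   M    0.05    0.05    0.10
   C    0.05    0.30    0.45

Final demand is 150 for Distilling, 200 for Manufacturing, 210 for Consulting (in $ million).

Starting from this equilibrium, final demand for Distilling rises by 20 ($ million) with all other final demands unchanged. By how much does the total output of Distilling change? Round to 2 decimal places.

Δx_D = 34.16

I − A =
  [   0.65    -0.40    -0.30]
  [  -0.05     0.95    -0.10]
  [  -0.05    -0.30     0.55]
Cofactors of I−A, C_ij = (−1)^(i+j)·(minor ij) (rows/columns in the sector order above):
  C_11 = (0.95)(0.55) − (-0.10)(-0.30) = 0.4925
  C_12 = −[(-0.05)(0.55) − (-0.10)(-0.05)] = 0.0325
  C_13 = (-0.05)(-0.30) − (0.95)(-0.05) = 0.0625
  C_21 = −[(-0.40)(0.55) − (-0.30)(-0.30)] = 0.3100
  C_22 = (0.65)(0.55) − (-0.30)(-0.05) = 0.3425
  C_23 = −[(0.65)(-0.30) − (-0.40)(-0.05)] = 0.2150
  C_31 = (-0.40)(-0.10) − (-0.30)(0.95) = 0.3250
  C_32 = −[(0.65)(-0.10) − (-0.30)(-0.05)] = 0.0800
  C_33 = (0.65)(0.95) − (-0.40)(-0.05) = 0.5975
det(I−A) = Σ_j (I−A)_1j·C_1j = (0.65)(0.4925) + (-0.40)(0.0325) + (-0.30)(0.0625) = 0.288375
adj(I−A) = Cᵀ =
  [ 0.4925   0.3100   0.3250]
  [ 0.0325   0.3425   0.0800]
  [ 0.0625   0.2150   0.5975]
(I − A)⁻¹ = adj(I−A) / det(I−A) ≈
  [   1.7078     1.0750     1.1270]
  [   0.1127     1.1877     0.2774]
  [   0.2167     0.7456     2.0720]
Δx = (I − A)⁻¹ Δd with Δd having +20 in the Distilling component and 0 elsewhere.
So Δx_D = L_DD · (+20), where L_DD = adj(I−A)_DD / det(I−A) = 0.4925 / 0.288375.
Δx_D = 0.4925 × (+20) / 0.288375 = 9.85 / 0.288375 ≈ 34.16.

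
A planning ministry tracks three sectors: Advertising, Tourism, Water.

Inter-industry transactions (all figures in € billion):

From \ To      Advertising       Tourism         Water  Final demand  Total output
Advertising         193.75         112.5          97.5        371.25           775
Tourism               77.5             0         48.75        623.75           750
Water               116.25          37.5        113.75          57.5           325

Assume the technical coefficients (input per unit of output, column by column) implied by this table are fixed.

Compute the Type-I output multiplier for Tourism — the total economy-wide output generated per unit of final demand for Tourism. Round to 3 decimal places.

Technical coefficients a_ij = z_ij / X_j:
  a_AA = 193.75/775 = 0.25, a_TA = 77.5/775 = 0.10, a_WA = 116.25/775 = 0.15
  a_AT = 112.5/750 = 0.15, a_TT = 0/750 = 0.00, a_WT = 37.5/750 = 0.05
  a_AW = 97.5/325 = 0.30, a_TW = 48.75/325 = 0.15, a_WW = 113.75/325 = 0.35
I − A =
  [   0.75    -0.15    -0.30]
  [  -0.10     1.00    -0.15]
  [  -0.15    -0.05     0.65]
Cofactors of I−A, C_ij = (−1)^(i+j)·(minor ij) (rows/columns in the sector order above):
  C_11 = (1.00)(0.65) − (-0.15)(-0.05) = 0.6425
  C_12 = −[(-0.10)(0.65) − (-0.15)(-0.15)] = 0.0875
  C_13 = (-0.10)(-0.05) − (1.00)(-0.15) = 0.1550
  C_21 = −[(-0.15)(0.65) − (-0.30)(-0.05)] = 0.1125
  C_22 = (0.75)(0.65) − (-0.30)(-0.15) = 0.4425
  C_23 = −[(0.75)(-0.05) − (-0.15)(-0.15)] = 0.0600
  C_31 = (-0.15)(-0.15) − (-0.30)(1.00) = 0.3225
  C_32 = −[(0.75)(-0.15) − (-0.30)(-0.10)] = 0.1425
  C_33 = (0.75)(1.00) − (-0.15)(-0.10) = 0.7350
det(I−A) = Σ_j (I−A)_1j·C_1j = (0.75)(0.6425) + (-0.15)(0.0875) + (-0.30)(0.1550) = 0.42225
adj(I−A) = Cᵀ =
  [ 0.6425   0.1125   0.3225]
  [ 0.0875   0.4425   0.1425]
  [ 0.1550   0.0600   0.7350]
(I − A)⁻¹ = adj(I−A) / det(I−A) ≈
  [   1.5216     0.2664     0.7638]
  [   0.2072     1.0480     0.3375]
  [   0.3671     0.1421     1.7407]
The output multiplier for sector j is the column-j sum of the Leontief inverse (I − A)⁻¹ = adj(I−A) / det(I−A).
Column T of adj(I−A): (0.1125, 0.4425, 0.0600); det(I−A) = 0.42225.
m_T = (0.1125 + 0.4425 + 0.0600) / 0.42225 = 0.615 / 0.42225 ≈ 1.456.

m_T = 1.456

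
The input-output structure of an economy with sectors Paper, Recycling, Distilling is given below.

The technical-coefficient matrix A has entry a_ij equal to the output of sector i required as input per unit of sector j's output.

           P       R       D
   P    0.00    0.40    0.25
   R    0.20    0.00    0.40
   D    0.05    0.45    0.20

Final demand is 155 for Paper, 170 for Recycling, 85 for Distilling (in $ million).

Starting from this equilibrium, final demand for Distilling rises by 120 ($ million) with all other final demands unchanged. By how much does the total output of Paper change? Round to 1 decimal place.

Δx_P = 95.9

I − A =
  [   1.00    -0.40    -0.25]
  [  -0.20     1.00    -0.40]
  [  -0.05    -0.45     0.80]
Cofactors of I−A, C_ij = (−1)^(i+j)·(minor ij) (rows/columns in the sector order above):
  C_11 = (1.00)(0.80) − (-0.40)(-0.45) = 0.6200
  C_12 = −[(-0.20)(0.80) − (-0.40)(-0.05)] = 0.1800
  C_13 = (-0.20)(-0.45) − (1.00)(-0.05) = 0.1400
  C_21 = −[(-0.40)(0.80) − (-0.25)(-0.45)] = 0.4325
  C_22 = (1.00)(0.80) − (-0.25)(-0.05) = 0.7875
  C_23 = −[(1.00)(-0.45) − (-0.40)(-0.05)] = 0.4700
  C_31 = (-0.40)(-0.40) − (-0.25)(1.00) = 0.4100
  C_32 = −[(1.00)(-0.40) − (-0.25)(-0.20)] = 0.4500
  C_33 = (1.00)(1.00) − (-0.40)(-0.20) = 0.9200
det(I−A) = Σ_j (I−A)_1j·C_1j = (1.00)(0.6200) + (-0.40)(0.1800) + (-0.25)(0.1400) = 0.5130
adj(I−A) = Cᵀ =
  [ 0.6200   0.4325   0.4100]
  [ 0.1800   0.7875   0.4500]
  [ 0.1400   0.4700   0.9200]
(I − A)⁻¹ = adj(I−A) / det(I−A) ≈
  [   1.2086     0.8431     0.7992]
  [   0.3509     1.5351     0.8772]
  [   0.2729     0.9162     1.7934]
Δx = (I − A)⁻¹ Δd with Δd having +120 in the Distilling component and 0 elsewhere.
So Δx_P = L_PD · (+120), where L_PD = adj(I−A)_PD / det(I−A) = 0.4100 / 0.5130.
Δx_P = 0.4100 × (+120) / 0.5130 = 49.20 / 0.5130 ≈ 95.9.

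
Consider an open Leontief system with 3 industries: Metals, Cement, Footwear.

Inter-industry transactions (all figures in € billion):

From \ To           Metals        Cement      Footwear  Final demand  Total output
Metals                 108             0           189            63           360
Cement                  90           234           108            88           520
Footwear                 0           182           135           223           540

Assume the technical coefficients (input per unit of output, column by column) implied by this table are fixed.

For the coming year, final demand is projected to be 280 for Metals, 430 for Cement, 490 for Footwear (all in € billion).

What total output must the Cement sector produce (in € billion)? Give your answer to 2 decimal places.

x_2 = 1863.60

Technical coefficients a_ij = z_ij / X_j:
  a_11 = 108/360 = 0.30, a_21 = 90/360 = 0.25, a_31 = 0/360 = 0.00
  a_12 = 0/520 = 0.00, a_22 = 234/520 = 0.45, a_32 = 182/520 = 0.35
  a_13 = 189/540 = 0.35, a_23 = 108/540 = 0.20, a_33 = 135/540 = 0.25
I − A =
  [   0.70     0.00    -0.35]
  [  -0.25     0.55    -0.20]
  [   0.00    -0.35     0.75]
Cofactors of I−A, C_ij = (−1)^(i+j)·(minor ij) (rows/columns in the sector order above):
  C_11 = (0.55)(0.75) − (-0.20)(-0.35) = 0.3425
  C_12 = −[(-0.25)(0.75) − (-0.20)(0.00)] = 0.1875
  C_13 = (-0.25)(-0.35) − (0.55)(0.00) = 0.0875
  C_21 = −[(0.00)(0.75) − (-0.35)(-0.35)] = 0.1225
  C_22 = (0.70)(0.75) − (-0.35)(0.00) = 0.5250
  C_23 = −[(0.70)(-0.35) − (0.00)(0.00)] = 0.2450
  C_31 = (0.00)(-0.20) − (-0.35)(0.55) = 0.1925
  C_32 = −[(0.70)(-0.20) − (-0.35)(-0.25)] = 0.2275
  C_33 = (0.70)(0.55) − (0.00)(-0.25) = 0.3850
det(I−A) = Σ_j (I−A)_1j·C_1j = (0.70)(0.3425) + (0.00)(0.1875) + (-0.35)(0.0875) = 0.209125
adj(I−A) = Cᵀ =
  [ 0.3425   0.1225   0.1925]
  [ 0.1875   0.5250   0.2275]
  [ 0.0875   0.2450   0.3850]
(I − A)⁻¹ = adj(I−A) / det(I−A) ≈
  [   1.6378     0.5858     0.9205]
  [   0.8966     2.5105     1.0879]
  [   0.4184     1.1715     1.8410]
x = (I − A)⁻¹ d = adj(I−A)·d / det(I−A), with det(I−A) = 0.209125:
  x_1 = (0.3425·280 + 0.1225·430 + 0.1925·490) / 0.209125 = 242.90 / 0.209125 ≈ 1161.51
  x_2 = (0.1875·280 + 0.5250·430 + 0.2275·490) / 0.209125 = 389.725 / 0.209125 ≈ 1863.60
  x_3 = (0.0875·280 + 0.2450·430 + 0.3850·490) / 0.209125 = 318.50 / 0.209125 ≈ 1523.01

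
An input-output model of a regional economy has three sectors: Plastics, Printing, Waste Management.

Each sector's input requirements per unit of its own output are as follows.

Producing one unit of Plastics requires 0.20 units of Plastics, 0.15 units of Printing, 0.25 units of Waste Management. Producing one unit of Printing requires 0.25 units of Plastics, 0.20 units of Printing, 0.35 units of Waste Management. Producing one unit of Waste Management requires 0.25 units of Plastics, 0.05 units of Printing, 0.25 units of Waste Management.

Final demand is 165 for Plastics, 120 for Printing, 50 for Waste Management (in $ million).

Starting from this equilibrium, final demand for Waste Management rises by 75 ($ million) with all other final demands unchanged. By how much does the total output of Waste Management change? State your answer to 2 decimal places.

I − A =
  [   0.80    -0.25    -0.25]
  [  -0.15     0.80    -0.05]
  [  -0.25    -0.35     0.75]
Cofactors of I−A, C_ij = (−1)^(i+j)·(minor ij) (rows/columns in the sector order above):
  C_11 = (0.80)(0.75) − (-0.05)(-0.35) = 0.5825
  C_12 = −[(-0.15)(0.75) − (-0.05)(-0.25)] = 0.1250
  C_13 = (-0.15)(-0.35) − (0.80)(-0.25) = 0.2525
  C_21 = −[(-0.25)(0.75) − (-0.25)(-0.35)] = 0.2750
  C_22 = (0.80)(0.75) − (-0.25)(-0.25) = 0.5375
  C_23 = −[(0.80)(-0.35) − (-0.25)(-0.25)] = 0.3425
  C_31 = (-0.25)(-0.05) − (-0.25)(0.80) = 0.2125
  C_32 = −[(0.80)(-0.05) − (-0.25)(-0.15)] = 0.0775
  C_33 = (0.80)(0.80) − (-0.25)(-0.15) = 0.6025
det(I−A) = Σ_j (I−A)_1j·C_1j = (0.80)(0.5825) + (-0.25)(0.1250) + (-0.25)(0.2525) = 0.371625
adj(I−A) = Cᵀ =
  [ 0.5825   0.2750   0.2125]
  [ 0.1250   0.5375   0.0775]
  [ 0.2525   0.3425   0.6025]
(I − A)⁻¹ = adj(I−A) / det(I−A) ≈
  [   1.5674     0.7400     0.5718]
  [   0.3364     1.4464     0.2085]
  [   0.6794     0.9216     1.6213]
Δx = (I − A)⁻¹ Δd with Δd having +75 in the Waste Management component and 0 elsewhere.
So Δx_3 = L_33 · (+75), where L_33 = adj(I−A)_33 / det(I−A) = 0.6025 / 0.371625.
Δx_3 = 0.6025 × (+75) / 0.371625 = 45.1875 / 0.371625 ≈ 121.59.

Δx_3 = 121.59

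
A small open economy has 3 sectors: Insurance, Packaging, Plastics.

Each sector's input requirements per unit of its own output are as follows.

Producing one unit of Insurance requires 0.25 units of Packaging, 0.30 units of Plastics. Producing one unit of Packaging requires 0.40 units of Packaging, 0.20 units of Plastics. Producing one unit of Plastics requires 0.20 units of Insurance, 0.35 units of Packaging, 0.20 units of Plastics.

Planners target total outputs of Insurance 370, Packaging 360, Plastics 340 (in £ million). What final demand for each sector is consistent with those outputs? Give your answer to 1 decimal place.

d_1 = 302.0, d_2 = 4.5, d_3 = 89.0

I − A =
  [   1.00     0.00    -0.20]
  [  -0.25     0.60    -0.35]
  [  -0.30    -0.20     0.80]
d = (I − A) x:
  d_1 = (+1.00)·370 + (+0.00)·360 + (-0.20)·340 = 302.0
  d_2 = (-0.25)·370 + (+0.60)·360 + (-0.35)·340 = 4.5
  d_3 = (-0.30)·370 + (-0.20)·360 + (+0.80)·340 = 89.0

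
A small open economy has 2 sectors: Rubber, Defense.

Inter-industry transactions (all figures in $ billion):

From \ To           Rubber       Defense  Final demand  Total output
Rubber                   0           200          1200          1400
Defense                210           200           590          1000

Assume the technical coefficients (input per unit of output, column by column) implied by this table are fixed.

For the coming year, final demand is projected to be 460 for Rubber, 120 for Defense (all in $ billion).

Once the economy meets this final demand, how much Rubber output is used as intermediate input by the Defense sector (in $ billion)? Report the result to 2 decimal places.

Technical coefficients a_ij = z_ij / X_j:
  a_RR = 0/1400 = 0.00, a_DR = 210/1400 = 0.15
  a_RD = 200/1000 = 0.20, a_DD = 200/1000 = 0.20
I − A =
  [   1.00    -0.20]
  [  -0.15     0.80]
det(I−A) = (1.00)(0.80) − (-0.20)(-0.15) = 0.7700
adj(I−A) = [[0.80, 0.20], [0.15, 1.00]]
(I − A)⁻¹ = adj(I−A) / det(I−A) ≈
  [   1.0390     0.2597]
  [   0.1948     1.2987]
First solve x = (I − A)⁻¹ d = adj(I−A)·d / det(I−A); in particular x_D = (0.15·460 + 1.00·120) / 0.7700 = 189.00 / 0.7700 ≈ 245.4545.
Intermediate flow from R to D: z_RD = a_RD · x_D = 0.20 × 189.00 / 0.7700 = 37.80 / 0.7700 ≈ 49.09.

z_RD = 49.09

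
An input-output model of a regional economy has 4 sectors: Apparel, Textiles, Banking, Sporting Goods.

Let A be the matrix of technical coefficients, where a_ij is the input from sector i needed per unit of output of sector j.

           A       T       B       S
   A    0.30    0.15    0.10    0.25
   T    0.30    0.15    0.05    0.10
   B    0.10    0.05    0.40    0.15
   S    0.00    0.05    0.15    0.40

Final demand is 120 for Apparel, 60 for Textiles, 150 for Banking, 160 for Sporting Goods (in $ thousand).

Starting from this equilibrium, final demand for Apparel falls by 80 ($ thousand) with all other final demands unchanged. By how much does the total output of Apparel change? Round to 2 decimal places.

Δx_A = -133.31

I − A =
  [   0.70    -0.15    -0.10    -0.25]
  [  -0.30     0.85    -0.05    -0.10]
  [  -0.10    -0.05     0.60    -0.15]
  [   0.00    -0.05    -0.15     0.60]
Compute the cofactors C_ij = (−1)^(i+j)·(3×3 minor ij) of I−A; the adjugate is their transpose:
adj(I−A) = Cᵀ =
  [ 0.28125   0.06375   0.08975   0.15025]
  [ 0.10575   0.22650   0.06075   0.09700]
  [ 0.06175   0.03650   0.32275   0.11250]
  [ 0.02425   0.02800   0.08575   0.31750]
det(I−A) = Σ_j (I−A)_1j·C_1j = (0.70)(0.28125) + (-0.15)(0.10575) + (-0.10)(0.06175) + (-0.25)(0.02425) = 0.168775
(I − A)⁻¹ = adj(I−A) / det(I−A) ≈
  [   1.6664     0.3777     0.5318     0.8902]
  [   0.6266     1.3420     0.3599     0.5747]
  [   0.3659     0.2163     1.9123     0.6666]
  [   0.1437     0.1659     0.5081     1.8812]
Δx = (I − A)⁻¹ Δd with Δd having -80 in the Apparel component and 0 elsewhere.
So Δx_A = L_AA · (-80), where L_AA = adj(I−A)_AA / det(I−A) = 0.28125 / 0.168775.
Δx_A = 0.28125 × (-80) / 0.168775 = -22.50 / 0.168775 ≈ -133.31.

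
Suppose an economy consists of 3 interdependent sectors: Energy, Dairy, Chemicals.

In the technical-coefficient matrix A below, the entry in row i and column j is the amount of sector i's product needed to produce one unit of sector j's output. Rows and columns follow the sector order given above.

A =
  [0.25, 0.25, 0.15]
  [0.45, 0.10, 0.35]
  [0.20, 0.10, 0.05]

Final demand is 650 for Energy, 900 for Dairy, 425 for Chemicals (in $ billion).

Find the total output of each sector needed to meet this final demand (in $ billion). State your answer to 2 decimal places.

I − A =
  [   0.75    -0.25    -0.15]
  [  -0.45     0.90    -0.35]
  [  -0.20    -0.10     0.95]
Cofactors of I−A, C_ij = (−1)^(i+j)·(minor ij) (rows/columns in the sector order above):
  C_11 = (0.90)(0.95) − (-0.35)(-0.10) = 0.8200
  C_12 = −[(-0.45)(0.95) − (-0.35)(-0.20)] = 0.4975
  C_13 = (-0.45)(-0.10) − (0.90)(-0.20) = 0.2250
  C_21 = −[(-0.25)(0.95) − (-0.15)(-0.10)] = 0.2525
  C_22 = (0.75)(0.95) − (-0.15)(-0.20) = 0.6825
  C_23 = −[(0.75)(-0.10) − (-0.25)(-0.20)] = 0.1250
  C_31 = (-0.25)(-0.35) − (-0.15)(0.90) = 0.2225
  C_32 = −[(0.75)(-0.35) − (-0.15)(-0.45)] = 0.3300
  C_33 = (0.75)(0.90) − (-0.25)(-0.45) = 0.5625
det(I−A) = Σ_j (I−A)_1j·C_1j = (0.75)(0.8200) + (-0.25)(0.4975) + (-0.15)(0.2250) = 0.456875
adj(I−A) = Cᵀ =
  [ 0.8200   0.2525   0.2225]
  [ 0.4975   0.6825   0.3300]
  [ 0.2250   0.1250   0.5625]
(I − A)⁻¹ = adj(I−A) / det(I−A) ≈
  [   1.7948     0.5527     0.4870]
  [   1.0889     1.4938     0.7223]
  [   0.4925     0.2736     1.2312]
x = (I − A)⁻¹ d = adj(I−A)·d / det(I−A), with det(I−A) = 0.456875:
  x_E = (0.8200·650 + 0.2525·900 + 0.2225·425) / 0.456875 = 854.8125 / 0.456875 ≈ 1871.00
  x_D = (0.4975·650 + 0.6825·900 + 0.3300·425) / 0.456875 = 1077.875 / 0.456875 ≈ 2359.23
  x_C = (0.2250·650 + 0.1250·900 + 0.5625·425) / 0.456875 = 497.8125 / 0.456875 ≈ 1089.60

x_E = 1871.00, x_D = 2359.23, x_C = 1089.60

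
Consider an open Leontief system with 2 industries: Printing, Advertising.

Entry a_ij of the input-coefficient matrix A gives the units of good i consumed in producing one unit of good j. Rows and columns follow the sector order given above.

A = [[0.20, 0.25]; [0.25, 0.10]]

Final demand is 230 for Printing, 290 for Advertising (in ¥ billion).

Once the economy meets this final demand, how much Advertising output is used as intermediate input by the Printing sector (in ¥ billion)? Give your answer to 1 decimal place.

I − A =
  [   0.80    -0.25]
  [  -0.25     0.90]
det(I−A) = (0.80)(0.90) − (-0.25)(-0.25) = 0.6575
adj(I−A) = [[0.90, 0.25], [0.25, 0.80]]
(I − A)⁻¹ = adj(I−A) / det(I−A) ≈
  [   1.3688     0.3802]
  [   0.3802     1.2167]
First solve x = (I − A)⁻¹ d = adj(I−A)·d / det(I−A); in particular x_P = (0.90·230 + 0.25·290) / 0.6575 = 279.50 / 0.6575 ≈ 425.095.
Intermediate flow from A to P: z_AP = a_AP · x_P = 0.25 × 279.50 / 0.6575 = 69.875 / 0.6575 ≈ 106.3.

z_AP = 106.3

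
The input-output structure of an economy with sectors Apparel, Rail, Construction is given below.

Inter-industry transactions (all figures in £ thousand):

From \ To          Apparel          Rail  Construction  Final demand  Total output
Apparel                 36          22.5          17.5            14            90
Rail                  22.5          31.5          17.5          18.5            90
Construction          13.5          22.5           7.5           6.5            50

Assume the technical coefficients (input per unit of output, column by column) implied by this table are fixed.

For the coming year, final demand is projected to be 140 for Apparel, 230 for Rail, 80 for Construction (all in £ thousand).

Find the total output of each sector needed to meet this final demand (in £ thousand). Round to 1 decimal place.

x_A = 1016.3, x_R = 1059.8, x_C = 585.2

Technical coefficients a_ij = z_ij / X_j:
  a_AA = 36/90 = 0.40, a_RA = 22.5/90 = 0.25, a_CA = 13.5/90 = 0.15
  a_AR = 22.5/90 = 0.25, a_RR = 31.5/90 = 0.35, a_CR = 22.5/90 = 0.25
  a_AC = 17.5/50 = 0.35, a_RC = 17.5/50 = 0.35, a_CC = 7.5/50 = 0.15
I − A =
  [   0.60    -0.25    -0.35]
  [  -0.25     0.65    -0.35]
  [  -0.15    -0.25     0.85]
Cofactors of I−A, C_ij = (−1)^(i+j)·(minor ij) (rows/columns in the sector order above):
  C_11 = (0.65)(0.85) − (-0.35)(-0.25) = 0.4650
  C_12 = −[(-0.25)(0.85) − (-0.35)(-0.15)] = 0.2650
  C_13 = (-0.25)(-0.25) − (0.65)(-0.15) = 0.1600
  C_21 = −[(-0.25)(0.85) − (-0.35)(-0.25)] = 0.3000
  C_22 = (0.60)(0.85) − (-0.35)(-0.15) = 0.4575
  C_23 = −[(0.60)(-0.25) − (-0.25)(-0.15)] = 0.1875
  C_31 = (-0.25)(-0.35) − (-0.35)(0.65) = 0.3150
  C_32 = −[(0.60)(-0.35) − (-0.35)(-0.25)] = 0.2975
  C_33 = (0.60)(0.65) − (-0.25)(-0.25) = 0.3275
det(I−A) = Σ_j (I−A)_1j·C_1j = (0.60)(0.4650) + (-0.25)(0.2650) + (-0.35)(0.1600) = 0.15675
adj(I−A) = Cᵀ =
  [ 0.4650   0.3000   0.3150]
  [ 0.2650   0.4575   0.2975]
  [ 0.1600   0.1875   0.3275]
(I − A)⁻¹ = adj(I−A) / det(I−A) ≈
  [   2.9665     1.9139     2.0096]
  [   1.6906     2.9187     1.8979]
  [   1.0207     1.1962     2.0893]
x = (I − A)⁻¹ d = adj(I−A)·d / det(I−A), with det(I−A) = 0.15675:
  x_A = (0.4650·140 + 0.3000·230 + 0.3150·80) / 0.15675 = 159.30 / 0.15675 ≈ 1016.3
  x_R = (0.2650·140 + 0.4575·230 + 0.2975·80) / 0.15675 = 166.125 / 0.15675 ≈ 1059.8
  x_C = (0.1600·140 + 0.1875·230 + 0.3275·80) / 0.15675 = 91.725 / 0.15675 ≈ 585.2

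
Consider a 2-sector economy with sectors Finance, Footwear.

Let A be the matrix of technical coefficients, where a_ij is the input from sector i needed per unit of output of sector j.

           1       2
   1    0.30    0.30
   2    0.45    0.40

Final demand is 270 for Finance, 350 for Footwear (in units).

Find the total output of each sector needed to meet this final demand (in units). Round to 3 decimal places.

I − A =
  [   0.70    -0.30]
  [  -0.45     0.60]
det(I−A) = (0.70)(0.60) − (-0.30)(-0.45) = 0.2850
adj(I−A) = [[0.60, 0.30], [0.45, 0.70]]
(I − A)⁻¹ = adj(I−A) / det(I−A) ≈
  [   2.1053     1.0526]
  [   1.5789     2.4561]
x = (I − A)⁻¹ d = adj(I−A)·d / det(I−A), with det(I−A) = 0.2850:
  x_1 = (0.60·270 + 0.30·350) / 0.2850 = 267.00 / 0.2850 ≈ 936.842
  x_2 = (0.45·270 + 0.70·350) / 0.2850 = 366.50 / 0.2850 ≈ 1285.965

x_1 = 936.842, x_2 = 1285.965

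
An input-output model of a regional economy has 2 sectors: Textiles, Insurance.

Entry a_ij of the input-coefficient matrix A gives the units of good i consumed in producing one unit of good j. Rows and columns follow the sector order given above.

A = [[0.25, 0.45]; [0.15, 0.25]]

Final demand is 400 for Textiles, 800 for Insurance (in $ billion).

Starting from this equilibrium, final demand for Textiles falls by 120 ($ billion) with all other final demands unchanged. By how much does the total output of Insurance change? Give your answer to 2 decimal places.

I − A =
  [   0.75    -0.45]
  [  -0.15     0.75]
det(I−A) = (0.75)(0.75) − (-0.45)(-0.15) = 0.4950
adj(I−A) = [[0.75, 0.45], [0.15, 0.75]]
(I − A)⁻¹ = adj(I−A) / det(I−A) ≈
  [   1.5152     0.9091]
  [   0.3030     1.5152]
Δx = (I − A)⁻¹ Δd with Δd having -120 in the Textiles component and 0 elsewhere.
So Δx_2 = L_21 · (-120), where L_21 = adj(I−A)_21 / det(I−A) = 0.15 / 0.4950.
Δx_2 = 0.15 × (-120) / 0.4950 = -18.00 / 0.4950 ≈ -36.36.

Δx_2 = -36.36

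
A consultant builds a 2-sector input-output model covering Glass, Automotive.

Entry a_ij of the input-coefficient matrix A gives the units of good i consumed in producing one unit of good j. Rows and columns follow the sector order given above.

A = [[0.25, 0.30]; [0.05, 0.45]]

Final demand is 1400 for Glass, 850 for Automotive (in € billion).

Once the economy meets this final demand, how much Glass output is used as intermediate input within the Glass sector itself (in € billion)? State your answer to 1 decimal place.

I − A =
  [   0.75    -0.30]
  [  -0.05     0.55]
det(I−A) = (0.75)(0.55) − (-0.30)(-0.05) = 0.3975
adj(I−A) = [[0.55, 0.30], [0.05, 0.75]]
(I − A)⁻¹ = adj(I−A) / det(I−A) ≈
  [   1.3836     0.7547]
  [   0.1258     1.8868]
First solve x = (I − A)⁻¹ d = adj(I−A)·d / det(I−A); in particular x_G = (0.55·1400 + 0.30·850) / 0.3975 = 1025.00 / 0.3975 ≈ 2578.616.
Intermediate flow from G to G: z_GG = a_GG · x_G = 0.25 × 1025.00 / 0.3975 = 256.25 / 0.3975 ≈ 644.7.

z_GG = 644.7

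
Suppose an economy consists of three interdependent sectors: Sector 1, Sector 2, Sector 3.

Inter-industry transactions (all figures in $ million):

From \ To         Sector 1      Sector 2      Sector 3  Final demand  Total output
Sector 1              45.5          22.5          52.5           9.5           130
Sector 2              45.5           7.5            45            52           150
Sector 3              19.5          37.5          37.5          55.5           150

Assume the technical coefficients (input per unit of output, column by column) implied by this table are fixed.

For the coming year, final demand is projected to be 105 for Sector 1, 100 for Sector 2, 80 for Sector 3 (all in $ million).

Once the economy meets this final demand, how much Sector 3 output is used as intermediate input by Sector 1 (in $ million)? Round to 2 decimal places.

Technical coefficients a_ij = z_ij / X_j:
  a_11 = 45.5/130 = 0.35, a_21 = 45.5/130 = 0.35, a_31 = 19.5/130 = 0.15
  a_12 = 22.5/150 = 0.15, a_22 = 7.5/150 = 0.05, a_32 = 37.5/150 = 0.25
  a_13 = 52.5/150 = 0.35, a_23 = 45/150 = 0.30, a_33 = 37.5/150 = 0.25
I − A =
  [   0.65    -0.15    -0.35]
  [  -0.35     0.95    -0.30]
  [  -0.15    -0.25     0.75]
Cofactors of I−A, C_ij = (−1)^(i+j)·(minor ij) (rows/columns in the sector order above):
  C_11 = (0.95)(0.75) − (-0.30)(-0.25) = 0.6375
  C_12 = −[(-0.35)(0.75) − (-0.30)(-0.15)] = 0.3075
  C_13 = (-0.35)(-0.25) − (0.95)(-0.15) = 0.2300
  C_21 = −[(-0.15)(0.75) − (-0.35)(-0.25)] = 0.2000
  C_22 = (0.65)(0.75) − (-0.35)(-0.15) = 0.4350
  C_23 = −[(0.65)(-0.25) − (-0.15)(-0.15)] = 0.1850
  C_31 = (-0.15)(-0.30) − (-0.35)(0.95) = 0.3775
  C_32 = −[(0.65)(-0.30) − (-0.35)(-0.35)] = 0.3175
  C_33 = (0.65)(0.95) − (-0.15)(-0.35) = 0.5650
det(I−A) = Σ_j (I−A)_1j·C_1j = (0.65)(0.6375) + (-0.15)(0.3075) + (-0.35)(0.2300) = 0.28775
adj(I−A) = Cᵀ =
  [ 0.6375   0.2000   0.3775]
  [ 0.3075   0.4350   0.3175]
  [ 0.2300   0.1850   0.5650]
(I − A)⁻¹ = adj(I−A) / det(I−A) ≈
  [   2.2155     0.6950     1.3119]
  [   1.0686     1.5117     1.1034]
  [   0.7993     0.6429     1.9635]
First solve x = (I − A)⁻¹ d = adj(I−A)·d / det(I−A); in particular x_1 = (0.6375·105 + 0.2000·100 + 0.3775·80) / 0.28775 = 117.1375 / 0.28775 ≈ 407.0808.
Intermediate flow from 3 to 1: z_31 = a_31 · x_1 = 0.15 × 117.1375 / 0.28775 = 17.570625 / 0.28775 ≈ 61.06.

z_31 = 61.06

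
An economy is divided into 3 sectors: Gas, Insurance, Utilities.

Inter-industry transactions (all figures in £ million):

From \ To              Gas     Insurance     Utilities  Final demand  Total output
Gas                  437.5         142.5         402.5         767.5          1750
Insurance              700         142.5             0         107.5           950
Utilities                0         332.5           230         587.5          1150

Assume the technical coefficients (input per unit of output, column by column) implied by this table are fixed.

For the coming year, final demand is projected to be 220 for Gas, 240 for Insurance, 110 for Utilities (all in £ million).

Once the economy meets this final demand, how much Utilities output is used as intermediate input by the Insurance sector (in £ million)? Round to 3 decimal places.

z_UI = 194.746

Technical coefficients a_ij = z_ij / X_j:
  a_GG = 437.5/1750 = 0.25, a_IG = 700/1750 = 0.40, a_UG = 0/1750 = 0.00
  a_GI = 142.5/950 = 0.15, a_II = 142.5/950 = 0.15, a_UI = 332.5/950 = 0.35
  a_GU = 402.5/1150 = 0.35, a_IU = 0/1150 = 0.00, a_UU = 230/1150 = 0.20
I − A =
  [   0.75    -0.15    -0.35]
  [  -0.40     0.85     0.00]
  [   0.00    -0.35     0.80]
Cofactors of I−A, C_ij = (−1)^(i+j)·(minor ij) (rows/columns in the sector order above):
  C_11 = (0.85)(0.80) − (0.00)(-0.35) = 0.6800
  C_12 = −[(-0.40)(0.80) − (0.00)(0.00)] = 0.3200
  C_13 = (-0.40)(-0.35) − (0.85)(0.00) = 0.1400
  C_21 = −[(-0.15)(0.80) − (-0.35)(-0.35)] = 0.2425
  C_22 = (0.75)(0.80) − (-0.35)(0.00) = 0.6000
  C_23 = −[(0.75)(-0.35) − (-0.15)(0.00)] = 0.2625
  C_31 = (-0.15)(0.00) − (-0.35)(0.85) = 0.2975
  C_32 = −[(0.75)(0.00) − (-0.35)(-0.40)] = 0.1400
  C_33 = (0.75)(0.85) − (-0.15)(-0.40) = 0.5775
det(I−A) = Σ_j (I−A)_1j·C_1j = (0.75)(0.6800) + (-0.15)(0.3200) + (-0.35)(0.1400) = 0.4130
adj(I−A) = Cᵀ =
  [ 0.6800   0.2425   0.2975]
  [ 0.3200   0.6000   0.1400]
  [ 0.1400   0.2625   0.5775]
(I − A)⁻¹ = adj(I−A) / det(I−A) ≈
  [   1.6465     0.5872     0.7203]
  [   0.7748     1.4528     0.3390]
  [   0.3390     0.6356     1.3983]
First solve x = (I − A)⁻¹ d = adj(I−A)·d / det(I−A); in particular x_I = (0.3200·220 + 0.6000·240 + 0.1400·110) / 0.4130 = 229.80 / 0.4130 ≈ 556.41646.
Intermediate flow from U to I: z_UI = a_UI · x_I = 0.35 × 229.80 / 0.4130 = 80.43 / 0.4130 ≈ 194.746.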